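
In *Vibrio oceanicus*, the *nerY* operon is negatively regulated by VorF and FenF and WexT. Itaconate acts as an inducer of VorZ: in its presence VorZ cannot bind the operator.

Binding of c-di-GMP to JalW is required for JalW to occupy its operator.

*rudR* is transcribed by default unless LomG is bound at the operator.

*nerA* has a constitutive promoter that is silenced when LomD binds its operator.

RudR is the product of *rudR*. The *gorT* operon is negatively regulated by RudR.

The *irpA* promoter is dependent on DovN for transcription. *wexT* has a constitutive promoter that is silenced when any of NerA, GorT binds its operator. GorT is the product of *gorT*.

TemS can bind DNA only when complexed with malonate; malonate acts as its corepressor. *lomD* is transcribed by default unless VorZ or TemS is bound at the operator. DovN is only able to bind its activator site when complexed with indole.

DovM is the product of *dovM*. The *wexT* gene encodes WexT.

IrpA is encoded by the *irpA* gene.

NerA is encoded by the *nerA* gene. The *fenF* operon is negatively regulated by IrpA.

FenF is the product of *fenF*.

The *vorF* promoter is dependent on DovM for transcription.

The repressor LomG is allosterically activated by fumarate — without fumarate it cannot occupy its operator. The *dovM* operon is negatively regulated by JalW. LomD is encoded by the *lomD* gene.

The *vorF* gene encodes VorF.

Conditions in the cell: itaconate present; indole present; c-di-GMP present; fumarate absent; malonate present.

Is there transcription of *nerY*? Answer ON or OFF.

c-di-GMP is present, so JalW is active.
With repressor JalW bound, *dovM* is not transcribed.
So DovM is not produced.
Required activator DovM is absent, so *vorF* is not transcribed.
So VorF is not produced.
Indole is present, so DovN is active.
No repressor is bound and DovN is active, so *irpA* is transcribed.
So IrpA is produced and active.
With repressor IrpA bound, *fenF* is not transcribed.
So FenF is not produced.
Itaconate is present, so VorZ is inactive.
Malonate is present, so TemS is active.
With repressor TemS bound, *lomD* is not transcribed.
So LomD is not produced.
With no repressor bound, *nerA* is transcribed.
So NerA is produced and active.
Fumarate is absent, so LomG is inactive.
With no repressor bound, *rudR* is transcribed.
So RudR is produced and active.
With repressor RudR bound, *gorT* is not transcribed.
So GorT is not produced.
With repressor NerA bound, *wexT* is not transcribed.
So WexT is not produced.
With no repressor bound, *nerY* is transcribed.

ON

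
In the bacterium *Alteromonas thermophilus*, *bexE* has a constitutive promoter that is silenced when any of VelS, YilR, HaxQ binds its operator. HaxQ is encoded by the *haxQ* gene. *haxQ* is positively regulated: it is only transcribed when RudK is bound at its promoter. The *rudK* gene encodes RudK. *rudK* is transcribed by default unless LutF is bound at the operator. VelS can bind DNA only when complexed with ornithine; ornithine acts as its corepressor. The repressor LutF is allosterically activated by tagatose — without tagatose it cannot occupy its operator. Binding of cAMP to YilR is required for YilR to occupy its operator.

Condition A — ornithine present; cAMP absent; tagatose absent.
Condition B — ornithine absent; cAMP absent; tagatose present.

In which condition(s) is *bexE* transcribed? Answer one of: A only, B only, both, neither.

Condition A:
Ornithine is present, so VelS is active.
cAMP is absent, so YilR is inactive.
Tagatose is absent, so LutF is inactive.
With no repressor bound, *rudK* is transcribed.
So RudK is produced and active.
No repressor is bound and RudK is active, so *haxQ* is transcribed.
So HaxQ is produced and active.
With repressor VelS bound, *bexE* is not transcribed.
→ *bexE* is OFF in A.
Condition B:
Ornithine is absent, so VelS is inactive.
cAMP is absent, so YilR is inactive.
Tagatose is present, so LutF is active.
With repressor LutF bound, *rudK* is not transcribed.
So RudK is not produced.
Required activator RudK is absent, so *haxQ* is not transcribed.
So HaxQ is not produced.
With no repressor bound, *bexE* is transcribed.
→ *bexE* is ON in B.

B only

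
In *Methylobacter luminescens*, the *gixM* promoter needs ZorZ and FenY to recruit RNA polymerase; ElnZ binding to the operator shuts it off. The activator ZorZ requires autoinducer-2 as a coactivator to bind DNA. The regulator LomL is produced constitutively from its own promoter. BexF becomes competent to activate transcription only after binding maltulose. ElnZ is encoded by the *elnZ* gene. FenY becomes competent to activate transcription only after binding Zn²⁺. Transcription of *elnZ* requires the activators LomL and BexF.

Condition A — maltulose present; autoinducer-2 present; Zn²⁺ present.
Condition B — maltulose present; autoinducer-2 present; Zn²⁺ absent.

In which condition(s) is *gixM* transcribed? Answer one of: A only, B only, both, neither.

Condition A:
LomL is produced constitutively and is active.
Maltulose is present, so BexF is active.
No repressor is bound and LomL and BexF are active, so *elnZ* is transcribed.
So ElnZ is produced and active.
Autoinducer-2 is present, so ZorZ is active.
Zn²⁺ is present, so FenY is active.
With repressor ElnZ bound, *gixM* is not transcribed.
→ *gixM* is OFF in A.
Condition B:
LomL is produced constitutively and is active.
Maltulose is present, so BexF is active.
No repressor is bound and LomL and BexF are active, so *elnZ* is transcribed.
So ElnZ is produced and active.
Autoinducer-2 is present, so ZorZ is active.
Zn²⁺ is absent, so FenY is inactive.
With repressor ElnZ bound, *gixM* is not transcribed.
→ *gixM* is OFF in B.

neither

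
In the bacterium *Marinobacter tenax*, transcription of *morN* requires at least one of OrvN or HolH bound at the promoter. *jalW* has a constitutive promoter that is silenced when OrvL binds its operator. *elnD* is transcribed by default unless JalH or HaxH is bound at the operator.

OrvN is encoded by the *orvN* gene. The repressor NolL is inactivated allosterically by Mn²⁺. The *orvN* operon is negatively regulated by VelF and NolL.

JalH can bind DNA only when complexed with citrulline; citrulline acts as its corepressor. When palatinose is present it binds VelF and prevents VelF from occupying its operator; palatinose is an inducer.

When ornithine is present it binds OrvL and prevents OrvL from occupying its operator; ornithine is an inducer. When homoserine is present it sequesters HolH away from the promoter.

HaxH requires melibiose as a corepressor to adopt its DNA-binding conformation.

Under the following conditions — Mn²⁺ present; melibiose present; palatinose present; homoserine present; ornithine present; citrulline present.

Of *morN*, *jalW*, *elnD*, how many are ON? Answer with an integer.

2

Palatinose is present, so VelF is inactive.
Mn²⁺ is present, so NolL is inactive.
With no repressor bound, *orvN* is transcribed.
So OrvN is produced and active.
Homoserine is present, so HolH is inactive.
Activator OrvN is present, so *morN* is transcribed.
→ *morN* is ON.
Ornithine is present, so OrvL is inactive.
With no repressor bound, *jalW* is transcribed.
→ *jalW* is ON.
Citrulline is present, so JalH is active.
Melibiose is present, so HaxH is active.
With repressor JalH bound, *elnD* is not transcribed.
→ *elnD* is OFF.
2 of the 3 genes are transcribed.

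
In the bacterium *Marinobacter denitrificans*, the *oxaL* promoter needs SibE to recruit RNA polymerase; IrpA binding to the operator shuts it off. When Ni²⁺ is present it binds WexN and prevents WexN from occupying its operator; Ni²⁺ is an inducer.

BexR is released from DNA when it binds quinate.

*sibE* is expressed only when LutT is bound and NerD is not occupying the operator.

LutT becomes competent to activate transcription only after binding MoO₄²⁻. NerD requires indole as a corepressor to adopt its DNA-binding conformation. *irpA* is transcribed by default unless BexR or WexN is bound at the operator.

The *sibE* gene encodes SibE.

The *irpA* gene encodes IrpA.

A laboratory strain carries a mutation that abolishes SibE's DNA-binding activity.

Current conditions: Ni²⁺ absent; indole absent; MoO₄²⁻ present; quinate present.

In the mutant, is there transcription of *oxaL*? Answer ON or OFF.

OFF

Quinate is present, so BexR is inactive.
Ni²⁺ is absent, so WexN is active.
With repressor WexN bound, *irpA* is not transcribed.
So IrpA is not produced.
SibE is non-functional in this strain, so it has no effect.
Required activator SibE is absent, so *oxaL* is not transcribed.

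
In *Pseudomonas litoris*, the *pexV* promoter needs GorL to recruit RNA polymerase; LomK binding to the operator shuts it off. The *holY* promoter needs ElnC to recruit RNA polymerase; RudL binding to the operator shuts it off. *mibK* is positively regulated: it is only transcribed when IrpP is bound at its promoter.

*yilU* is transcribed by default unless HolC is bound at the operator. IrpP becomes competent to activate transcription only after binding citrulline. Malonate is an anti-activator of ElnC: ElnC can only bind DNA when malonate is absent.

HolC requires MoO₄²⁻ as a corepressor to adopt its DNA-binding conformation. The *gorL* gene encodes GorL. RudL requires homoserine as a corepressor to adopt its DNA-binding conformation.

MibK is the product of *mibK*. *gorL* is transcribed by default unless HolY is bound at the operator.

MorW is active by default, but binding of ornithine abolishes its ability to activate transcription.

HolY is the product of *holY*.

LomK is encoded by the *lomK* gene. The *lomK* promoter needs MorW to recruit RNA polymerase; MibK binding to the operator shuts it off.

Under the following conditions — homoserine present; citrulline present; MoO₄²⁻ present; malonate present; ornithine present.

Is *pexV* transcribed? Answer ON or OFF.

ON

Citrulline is present, so IrpP is active.
No repressor is bound and IrpP is active, so *mibK* is transcribed.
So MibK is produced and active.
Ornithine is present, so MorW is inactive.
With repressor MibK bound, *lomK* is not transcribed.
So LomK is not produced.
Malonate is present, so ElnC is inactive.
Homoserine is present, so RudL is active.
With repressor RudL bound, *holY* is not transcribed.
So HolY is not produced.
With no repressor bound, *gorL* is transcribed.
So GorL is produced and active.
No repressor is bound and GorL is active, so *pexV* is transcribed.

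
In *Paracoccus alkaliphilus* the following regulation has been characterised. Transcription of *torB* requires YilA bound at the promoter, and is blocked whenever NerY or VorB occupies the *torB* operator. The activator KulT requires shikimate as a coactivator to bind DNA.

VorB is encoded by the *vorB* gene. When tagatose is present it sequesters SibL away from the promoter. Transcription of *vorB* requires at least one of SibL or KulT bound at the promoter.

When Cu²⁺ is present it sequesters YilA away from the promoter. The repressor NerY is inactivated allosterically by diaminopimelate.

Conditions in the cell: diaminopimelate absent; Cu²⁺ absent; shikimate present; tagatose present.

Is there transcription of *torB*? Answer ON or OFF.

Diaminopimelate is absent, so NerY is active.
Tagatose is present, so SibL is inactive.
Shikimate is present, so KulT is active.
Activator KulT is present, so *vorB* is transcribed.
So VorB is produced and active.
Cu²⁺ is absent, so YilA is active.
With repressor NerY bound, *torB* is not transcribed.

OFF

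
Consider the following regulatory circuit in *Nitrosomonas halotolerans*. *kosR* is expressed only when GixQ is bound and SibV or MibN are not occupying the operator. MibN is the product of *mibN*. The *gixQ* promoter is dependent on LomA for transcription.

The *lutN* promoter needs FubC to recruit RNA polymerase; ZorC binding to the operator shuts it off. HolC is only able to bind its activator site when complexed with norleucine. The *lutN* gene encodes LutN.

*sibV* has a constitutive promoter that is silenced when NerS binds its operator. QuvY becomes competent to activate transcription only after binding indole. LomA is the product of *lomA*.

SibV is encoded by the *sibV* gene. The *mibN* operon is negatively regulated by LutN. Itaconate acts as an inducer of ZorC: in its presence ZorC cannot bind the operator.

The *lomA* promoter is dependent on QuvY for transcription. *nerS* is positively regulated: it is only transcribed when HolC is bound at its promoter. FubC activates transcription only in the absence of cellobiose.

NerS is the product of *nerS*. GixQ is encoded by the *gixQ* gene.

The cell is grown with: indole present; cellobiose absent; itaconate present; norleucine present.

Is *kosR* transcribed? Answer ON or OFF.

Norleucine is present, so HolC is active.
No repressor is bound and HolC is active, so *nerS* is transcribed.
So NerS is produced and active.
With repressor NerS bound, *sibV* is not transcribed.
So SibV is not produced.
Indole is present, so QuvY is active.
No repressor is bound and QuvY is active, so *lomA* is transcribed.
So LomA is produced and active.
No repressor is bound and LomA is active, so *gixQ* is transcribed.
So GixQ is produced and active.
Itaconate is present, so ZorC is inactive.
Cellobiose is absent, so FubC is active.
No repressor is bound and FubC is active, so *lutN* is transcribed.
So LutN is produced and active.
With repressor LutN bound, *mibN* is not transcribed.
So MibN is not produced.
No repressor is bound and GixQ is active, so *kosR* is transcribed.

ON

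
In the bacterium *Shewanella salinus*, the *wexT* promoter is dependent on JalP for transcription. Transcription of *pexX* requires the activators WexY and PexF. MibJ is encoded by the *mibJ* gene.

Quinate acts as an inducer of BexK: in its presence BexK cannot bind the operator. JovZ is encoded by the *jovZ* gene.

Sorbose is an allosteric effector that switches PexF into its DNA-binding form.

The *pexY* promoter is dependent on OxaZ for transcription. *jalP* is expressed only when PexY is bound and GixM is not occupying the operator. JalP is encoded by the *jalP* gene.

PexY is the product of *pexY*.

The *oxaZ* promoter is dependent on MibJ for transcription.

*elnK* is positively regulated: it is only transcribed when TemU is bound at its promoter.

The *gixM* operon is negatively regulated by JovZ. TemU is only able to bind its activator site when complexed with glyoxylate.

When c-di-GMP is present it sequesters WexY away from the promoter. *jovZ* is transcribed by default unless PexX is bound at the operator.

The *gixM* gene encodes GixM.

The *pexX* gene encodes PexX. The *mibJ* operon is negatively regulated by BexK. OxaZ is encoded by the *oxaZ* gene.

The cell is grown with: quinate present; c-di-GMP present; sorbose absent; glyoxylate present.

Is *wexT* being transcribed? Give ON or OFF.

Quinate is present, so BexK is inactive.
With no repressor bound, *mibJ* is transcribed.
So MibJ is produced and active.
No repressor is bound and MibJ is active, so *oxaZ* is transcribed.
So OxaZ is produced and active.
No repressor is bound and OxaZ is active, so *pexY* is transcribed.
So PexY is produced and active.
c-di-GMP is present, so WexY is inactive.
Sorbose is absent, so PexF is inactive.
Required activator WexY is absent, so *pexX* is not transcribed.
So PexX is not produced.
With no repressor bound, *jovZ* is transcribed.
So JovZ is produced and active.
With repressor JovZ bound, *gixM* is not transcribed.
So GixM is not produced.
No repressor is bound and PexY is active, so *jalP* is transcribed.
So JalP is produced and active.
No repressor is bound and JalP is active, so *wexT* is transcribed.

ON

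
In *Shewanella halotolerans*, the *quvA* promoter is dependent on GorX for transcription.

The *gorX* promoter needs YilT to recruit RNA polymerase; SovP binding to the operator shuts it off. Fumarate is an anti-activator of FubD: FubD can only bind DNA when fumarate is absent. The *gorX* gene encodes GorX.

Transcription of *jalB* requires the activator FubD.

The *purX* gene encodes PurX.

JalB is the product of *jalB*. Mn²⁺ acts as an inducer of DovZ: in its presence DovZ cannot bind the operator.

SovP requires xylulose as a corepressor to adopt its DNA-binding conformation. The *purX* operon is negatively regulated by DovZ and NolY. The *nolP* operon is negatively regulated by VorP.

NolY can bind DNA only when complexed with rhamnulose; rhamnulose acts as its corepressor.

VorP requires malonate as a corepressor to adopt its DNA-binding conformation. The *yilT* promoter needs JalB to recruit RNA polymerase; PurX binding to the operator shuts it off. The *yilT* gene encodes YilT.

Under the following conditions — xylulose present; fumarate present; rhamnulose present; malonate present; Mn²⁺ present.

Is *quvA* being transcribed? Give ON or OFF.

OFF

Mn²⁺ is present, so DovZ is inactive.
Rhamnulose is present, so NolY is active.
With repressor NolY bound, *purX* is not transcribed.
So PurX is not produced.
Fumarate is present, so FubD is inactive.
Required activator FubD is absent, so *jalB* is not transcribed.
So JalB is not produced.
Required activator JalB is absent, so *yilT* is not transcribed.
So YilT is not produced.
Xylulose is present, so SovP is active.
With repressor SovP bound, *gorX* is not transcribed.
So GorX is not produced.
Required activator GorX is absent, so *quvA* is not transcribed.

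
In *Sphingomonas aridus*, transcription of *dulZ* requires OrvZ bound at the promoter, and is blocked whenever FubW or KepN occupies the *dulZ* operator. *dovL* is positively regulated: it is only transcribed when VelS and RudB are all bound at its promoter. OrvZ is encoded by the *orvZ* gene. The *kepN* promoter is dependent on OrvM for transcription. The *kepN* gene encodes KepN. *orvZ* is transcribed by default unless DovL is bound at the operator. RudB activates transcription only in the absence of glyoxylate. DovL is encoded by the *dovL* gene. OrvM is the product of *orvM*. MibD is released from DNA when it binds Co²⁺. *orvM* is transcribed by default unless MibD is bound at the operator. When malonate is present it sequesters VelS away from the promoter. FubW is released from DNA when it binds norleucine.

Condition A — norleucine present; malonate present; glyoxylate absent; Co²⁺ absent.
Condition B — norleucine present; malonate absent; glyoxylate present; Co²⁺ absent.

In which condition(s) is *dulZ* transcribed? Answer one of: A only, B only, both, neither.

both

Condition A:
Norleucine is present, so FubW is inactive.
Malonate is present, so VelS is inactive.
Glyoxylate is absent, so RudB is active.
Required activator VelS is absent, so *dovL* is not transcribed.
So DovL is not produced.
With no repressor bound, *orvZ* is transcribed.
So OrvZ is produced and active.
Co²⁺ is absent, so MibD is active.
With repressor MibD bound, *orvM* is not transcribed.
So OrvM is not produced.
Required activator OrvM is absent, so *kepN* is not transcribed.
So KepN is not produced.
No repressor is bound and OrvZ is active, so *dulZ* is transcribed.
→ *dulZ* is ON in A.
Condition B:
Norleucine is present, so FubW is inactive.
Malonate is absent, so VelS is active.
Glyoxylate is present, so RudB is inactive.
Required activator RudB is absent, so *dovL* is not transcribed.
So DovL is not produced.
With no repressor bound, *orvZ* is transcribed.
So OrvZ is produced and active.
Co²⁺ is absent, so MibD is active.
With repressor MibD bound, *orvM* is not transcribed.
So OrvM is not produced.
Required activator OrvM is absent, so *kepN* is not transcribed.
So KepN is not produced.
No repressor is bound and OrvZ is active, so *dulZ* is transcribed.
→ *dulZ* is ON in B.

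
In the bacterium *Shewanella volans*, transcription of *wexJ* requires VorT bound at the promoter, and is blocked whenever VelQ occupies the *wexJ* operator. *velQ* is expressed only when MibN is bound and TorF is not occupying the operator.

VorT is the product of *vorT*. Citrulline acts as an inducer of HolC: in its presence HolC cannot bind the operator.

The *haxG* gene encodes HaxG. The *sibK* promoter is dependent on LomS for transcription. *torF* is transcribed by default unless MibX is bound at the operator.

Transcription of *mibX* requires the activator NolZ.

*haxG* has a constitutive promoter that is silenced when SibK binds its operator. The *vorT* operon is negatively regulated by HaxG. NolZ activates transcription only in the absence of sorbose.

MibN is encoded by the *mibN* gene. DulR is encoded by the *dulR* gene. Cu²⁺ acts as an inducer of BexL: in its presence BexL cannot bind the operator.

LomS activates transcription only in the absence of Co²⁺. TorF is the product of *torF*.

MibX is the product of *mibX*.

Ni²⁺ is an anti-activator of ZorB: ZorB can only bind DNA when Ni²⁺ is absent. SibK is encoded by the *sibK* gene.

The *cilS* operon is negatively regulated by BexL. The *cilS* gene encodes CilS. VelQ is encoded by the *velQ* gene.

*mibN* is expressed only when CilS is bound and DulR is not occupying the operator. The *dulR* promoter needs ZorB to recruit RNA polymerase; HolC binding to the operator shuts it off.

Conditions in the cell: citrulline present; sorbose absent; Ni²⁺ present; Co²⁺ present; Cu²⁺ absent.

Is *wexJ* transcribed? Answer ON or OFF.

OFF

Sorbose is absent, so NolZ is active.
No repressor is bound and NolZ is active, so *mibX* is transcribed.
So MibX is produced and active.
With repressor MibX bound, *torF* is not transcribed.
So TorF is not produced.
Cu²⁺ is absent, so BexL is active.
With repressor BexL bound, *cilS* is not transcribed.
So CilS is not produced.
Citrulline is present, so HolC is inactive.
Ni²⁺ is present, so ZorB is inactive.
Required activator ZorB is absent, so *dulR* is not transcribed.
So DulR is not produced.
Required activator CilS is absent, so *mibN* is not transcribed.
So MibN is not produced.
Required activator MibN is absent, so *velQ* is not transcribed.
So VelQ is not produced.
Co²⁺ is present, so LomS is inactive.
Required activator LomS is absent, so *sibK* is not transcribed.
So SibK is not produced.
With no repressor bound, *haxG* is transcribed.
So HaxG is produced and active.
With repressor HaxG bound, *vorT* is not transcribed.
So VorT is not produced.
Required activator VorT is absent, so *wexJ* is not transcribed.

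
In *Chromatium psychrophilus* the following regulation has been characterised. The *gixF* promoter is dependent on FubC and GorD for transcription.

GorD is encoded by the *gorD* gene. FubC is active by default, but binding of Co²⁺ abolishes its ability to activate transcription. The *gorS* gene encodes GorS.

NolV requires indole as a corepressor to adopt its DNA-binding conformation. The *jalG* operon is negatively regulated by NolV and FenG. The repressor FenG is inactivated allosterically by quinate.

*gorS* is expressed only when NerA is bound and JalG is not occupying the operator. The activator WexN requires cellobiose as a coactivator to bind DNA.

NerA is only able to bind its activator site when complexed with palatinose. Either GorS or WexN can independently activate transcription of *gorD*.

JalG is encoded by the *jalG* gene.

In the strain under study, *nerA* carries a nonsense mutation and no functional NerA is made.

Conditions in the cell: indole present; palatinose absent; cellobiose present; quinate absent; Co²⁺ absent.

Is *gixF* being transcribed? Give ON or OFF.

Co²⁺ is absent, so FubC is active.
NerA is non-functional in this strain, so it has no effect.
Indole is present, so NolV is active.
Quinate is absent, so FenG is active.
With repressor NolV bound, *jalG* is not transcribed.
So JalG is not produced.
Required activator NerA is absent, so *gorS* is not transcribed.
So GorS is not produced.
Cellobiose is present, so WexN is active.
Activator WexN is present, so *gorD* is transcribed.
So GorD is produced and active.
No repressor is bound and FubC and GorD are active, so *gixF* is transcribed.

ON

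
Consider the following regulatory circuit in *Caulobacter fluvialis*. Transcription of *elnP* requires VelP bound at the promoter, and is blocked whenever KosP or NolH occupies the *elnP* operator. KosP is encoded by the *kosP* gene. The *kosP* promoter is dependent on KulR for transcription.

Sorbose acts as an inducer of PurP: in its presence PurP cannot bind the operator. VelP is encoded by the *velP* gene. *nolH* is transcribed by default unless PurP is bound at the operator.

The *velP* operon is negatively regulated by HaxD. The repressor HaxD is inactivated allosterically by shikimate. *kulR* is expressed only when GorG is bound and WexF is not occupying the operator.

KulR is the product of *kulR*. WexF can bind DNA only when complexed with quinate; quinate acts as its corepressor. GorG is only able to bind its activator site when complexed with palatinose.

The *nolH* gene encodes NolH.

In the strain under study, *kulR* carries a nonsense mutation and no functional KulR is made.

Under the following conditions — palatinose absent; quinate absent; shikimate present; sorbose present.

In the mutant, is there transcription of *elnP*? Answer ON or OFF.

Shikimate is present, so HaxD is inactive.
With no repressor bound, *velP* is transcribed.
So VelP is produced and active.
KulR is non-functional in this strain, so it has no effect.
Required activator KulR is absent, so *kosP* is not transcribed.
So KosP is not produced.
Sorbose is present, so PurP is inactive.
With no repressor bound, *nolH* is transcribed.
So NolH is produced and active.
With repressor NolH bound, *elnP* is not transcribed.

OFF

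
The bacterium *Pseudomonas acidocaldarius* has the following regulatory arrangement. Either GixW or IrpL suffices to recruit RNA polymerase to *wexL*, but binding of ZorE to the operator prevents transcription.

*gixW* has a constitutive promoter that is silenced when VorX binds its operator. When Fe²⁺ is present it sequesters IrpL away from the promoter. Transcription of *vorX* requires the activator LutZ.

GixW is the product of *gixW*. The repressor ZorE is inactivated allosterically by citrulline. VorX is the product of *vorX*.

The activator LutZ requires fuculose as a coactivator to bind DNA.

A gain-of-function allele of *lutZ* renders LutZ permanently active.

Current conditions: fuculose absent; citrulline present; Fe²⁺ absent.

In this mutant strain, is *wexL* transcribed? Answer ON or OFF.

Citrulline is present, so ZorE is inactive.
LutZ is constitutively active in this strain.
No repressor is bound and LutZ is active, so *vorX* is transcribed.
So VorX is produced and active.
With repressor VorX bound, *gixW* is not transcribed.
So GixW is not produced.
Fe²⁺ is absent, so IrpL is active.
Activator IrpL is present, so *wexL* is transcribed.

ON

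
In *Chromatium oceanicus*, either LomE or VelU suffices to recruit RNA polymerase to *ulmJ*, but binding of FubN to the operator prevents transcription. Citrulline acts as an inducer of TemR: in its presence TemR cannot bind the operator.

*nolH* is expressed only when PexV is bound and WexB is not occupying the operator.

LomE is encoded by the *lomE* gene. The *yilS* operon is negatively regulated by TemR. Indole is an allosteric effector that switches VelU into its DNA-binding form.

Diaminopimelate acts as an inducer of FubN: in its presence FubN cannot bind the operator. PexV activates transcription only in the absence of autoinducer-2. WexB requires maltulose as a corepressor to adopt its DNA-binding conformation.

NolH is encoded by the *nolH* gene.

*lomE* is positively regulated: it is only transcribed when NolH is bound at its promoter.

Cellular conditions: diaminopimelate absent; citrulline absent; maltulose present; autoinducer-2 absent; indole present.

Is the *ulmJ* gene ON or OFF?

Diaminopimelate is absent, so FubN is active.
Maltulose is present, so WexB is active.
Autoinducer-2 is absent, so PexV is active.
With repressor WexB bound, *nolH* is not transcribed.
So NolH is not produced.
Required activator NolH is absent, so *lomE* is not transcribed.
So LomE is not produced.
Indole is present, so VelU is active.
With repressor FubN bound, *ulmJ* is not transcribed.

OFF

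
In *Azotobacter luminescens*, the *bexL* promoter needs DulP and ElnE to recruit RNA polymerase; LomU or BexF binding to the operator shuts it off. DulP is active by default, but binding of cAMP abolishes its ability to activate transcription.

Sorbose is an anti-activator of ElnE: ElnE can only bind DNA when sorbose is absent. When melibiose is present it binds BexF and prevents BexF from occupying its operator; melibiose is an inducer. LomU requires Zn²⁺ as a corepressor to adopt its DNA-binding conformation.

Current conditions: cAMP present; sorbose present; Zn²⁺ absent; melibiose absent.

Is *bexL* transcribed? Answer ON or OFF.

Zn²⁺ is absent, so LomU is inactive.
cAMP is present, so DulP is inactive.
Melibiose is absent, so BexF is active.
Sorbose is present, so ElnE is inactive.
With repressor BexF bound, *bexL* is not transcribed.

OFF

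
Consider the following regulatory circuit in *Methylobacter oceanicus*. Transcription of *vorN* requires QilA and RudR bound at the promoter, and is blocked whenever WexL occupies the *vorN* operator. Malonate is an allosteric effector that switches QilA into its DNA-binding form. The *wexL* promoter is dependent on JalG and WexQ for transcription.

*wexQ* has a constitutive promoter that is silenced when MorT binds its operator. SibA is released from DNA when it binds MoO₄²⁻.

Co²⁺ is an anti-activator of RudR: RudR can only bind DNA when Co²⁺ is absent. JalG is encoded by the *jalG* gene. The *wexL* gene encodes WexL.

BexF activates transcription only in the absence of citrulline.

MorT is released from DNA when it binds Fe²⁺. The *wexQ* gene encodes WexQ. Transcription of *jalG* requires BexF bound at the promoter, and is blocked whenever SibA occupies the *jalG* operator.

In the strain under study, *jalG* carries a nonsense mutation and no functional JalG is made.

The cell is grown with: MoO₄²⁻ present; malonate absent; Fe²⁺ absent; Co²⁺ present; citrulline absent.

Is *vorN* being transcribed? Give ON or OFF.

OFF

JalG is non-functional in this strain, so it has no effect.
Fe²⁺ is absent, so MorT is active.
With repressor MorT bound, *wexQ* is not transcribed.
So WexQ is not produced.
Required activator JalG is absent, so *wexL* is not transcribed.
So WexL is not produced.
Malonate is absent, so QilA is inactive.
Co²⁺ is present, so RudR is inactive.
Required activator QilA is absent, so *vorN* is not transcribed.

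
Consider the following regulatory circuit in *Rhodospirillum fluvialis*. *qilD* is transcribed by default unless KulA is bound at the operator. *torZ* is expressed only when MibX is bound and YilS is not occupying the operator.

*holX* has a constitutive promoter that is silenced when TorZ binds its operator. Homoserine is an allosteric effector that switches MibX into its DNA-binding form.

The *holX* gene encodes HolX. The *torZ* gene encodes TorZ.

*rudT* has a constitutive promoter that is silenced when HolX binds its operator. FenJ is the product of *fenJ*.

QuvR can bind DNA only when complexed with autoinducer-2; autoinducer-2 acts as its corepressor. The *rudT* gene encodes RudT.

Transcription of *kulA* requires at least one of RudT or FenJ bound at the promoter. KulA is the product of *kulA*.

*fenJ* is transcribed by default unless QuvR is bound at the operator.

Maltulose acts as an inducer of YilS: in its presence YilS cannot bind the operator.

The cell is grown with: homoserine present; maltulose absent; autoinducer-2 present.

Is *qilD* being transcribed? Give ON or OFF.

Homoserine is present, so MibX is active.
Maltulose is absent, so YilS is active.
With repressor YilS bound, *torZ* is not transcribed.
So TorZ is not produced.
With no repressor bound, *holX* is transcribed.
So HolX is produced and active.
With repressor HolX bound, *rudT* is not transcribed.
So RudT is not produced.
Autoinducer-2 is present, so QuvR is active.
With repressor QuvR bound, *fenJ* is not transcribed.
So FenJ is not produced.
No activator is available at the *kulA* promoter, so *kulA* is not transcribed.
So KulA is not produced.
With no repressor bound, *qilD* is transcribed.

ON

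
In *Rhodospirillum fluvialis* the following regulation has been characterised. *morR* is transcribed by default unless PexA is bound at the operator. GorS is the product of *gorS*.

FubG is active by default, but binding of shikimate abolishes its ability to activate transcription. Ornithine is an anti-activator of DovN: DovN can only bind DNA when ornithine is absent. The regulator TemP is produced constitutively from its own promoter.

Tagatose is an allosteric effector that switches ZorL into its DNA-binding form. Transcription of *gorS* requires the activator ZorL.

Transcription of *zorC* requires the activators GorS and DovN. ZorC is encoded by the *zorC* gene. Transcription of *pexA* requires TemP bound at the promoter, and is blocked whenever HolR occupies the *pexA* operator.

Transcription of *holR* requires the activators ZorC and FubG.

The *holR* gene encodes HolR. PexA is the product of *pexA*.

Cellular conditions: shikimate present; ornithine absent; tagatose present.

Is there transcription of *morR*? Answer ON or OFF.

OFF

Tagatose is present, so ZorL is active.
No repressor is bound and ZorL is active, so *gorS* is transcribed.
So GorS is produced and active.
Ornithine is absent, so DovN is active.
No repressor is bound and GorS and DovN are active, so *zorC* is transcribed.
So ZorC is produced and active.
Shikimate is present, so FubG is inactive.
Required activator FubG is absent, so *holR* is not transcribed.
So HolR is not produced.
TemP is produced constitutively and is active.
No repressor is bound and TemP is active, so *pexA* is transcribed.
So PexA is produced and active.
With repressor PexA bound, *morR* is not transcribed.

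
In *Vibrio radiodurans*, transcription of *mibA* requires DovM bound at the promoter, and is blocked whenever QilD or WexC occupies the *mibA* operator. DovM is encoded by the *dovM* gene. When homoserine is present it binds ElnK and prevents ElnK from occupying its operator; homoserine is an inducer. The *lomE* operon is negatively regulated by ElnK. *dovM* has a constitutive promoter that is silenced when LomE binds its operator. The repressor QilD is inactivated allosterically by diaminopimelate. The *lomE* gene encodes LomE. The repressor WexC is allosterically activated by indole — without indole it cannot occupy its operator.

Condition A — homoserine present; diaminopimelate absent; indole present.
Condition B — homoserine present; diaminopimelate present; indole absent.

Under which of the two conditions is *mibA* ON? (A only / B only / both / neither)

Condition A:
Homoserine is present, so ElnK is inactive.
With no repressor bound, *lomE* is transcribed.
So LomE is produced and active.
With repressor LomE bound, *dovM* is not transcribed.
So DovM is not produced.
Diaminopimelate is absent, so QilD is active.
Indole is present, so WexC is active.
With repressor QilD bound, *mibA* is not transcribed.
→ *mibA* is OFF in A.
Condition B:
Homoserine is present, so ElnK is inactive.
With no repressor bound, *lomE* is transcribed.
So LomE is produced and active.
With repressor LomE bound, *dovM* is not transcribed.
So DovM is not produced.
Diaminopimelate is present, so QilD is inactive.
Indole is absent, so WexC is inactive.
Required activator DovM is absent, so *mibA* is not transcribed.
→ *mibA* is OFF in B.

neither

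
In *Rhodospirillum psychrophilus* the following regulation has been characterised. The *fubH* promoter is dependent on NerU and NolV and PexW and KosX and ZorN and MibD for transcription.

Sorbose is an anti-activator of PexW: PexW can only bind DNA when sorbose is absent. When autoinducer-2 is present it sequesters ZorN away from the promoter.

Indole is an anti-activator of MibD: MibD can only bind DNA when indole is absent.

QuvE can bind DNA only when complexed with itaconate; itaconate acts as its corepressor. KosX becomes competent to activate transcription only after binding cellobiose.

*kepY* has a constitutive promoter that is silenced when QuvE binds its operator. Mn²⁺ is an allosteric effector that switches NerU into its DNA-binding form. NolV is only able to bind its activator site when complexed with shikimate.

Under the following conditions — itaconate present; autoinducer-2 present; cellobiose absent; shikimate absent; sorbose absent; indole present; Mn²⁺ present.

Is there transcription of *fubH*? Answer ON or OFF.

OFF

Mn²⁺ is present, so NerU is active.
Shikimate is absent, so NolV is inactive.
Sorbose is absent, so PexW is active.
Cellobiose is absent, so KosX is inactive.
Autoinducer-2 is present, so ZorN is inactive.
Indole is present, so MibD is inactive.
Required activator NolV is absent, so *fubH* is not transcribed.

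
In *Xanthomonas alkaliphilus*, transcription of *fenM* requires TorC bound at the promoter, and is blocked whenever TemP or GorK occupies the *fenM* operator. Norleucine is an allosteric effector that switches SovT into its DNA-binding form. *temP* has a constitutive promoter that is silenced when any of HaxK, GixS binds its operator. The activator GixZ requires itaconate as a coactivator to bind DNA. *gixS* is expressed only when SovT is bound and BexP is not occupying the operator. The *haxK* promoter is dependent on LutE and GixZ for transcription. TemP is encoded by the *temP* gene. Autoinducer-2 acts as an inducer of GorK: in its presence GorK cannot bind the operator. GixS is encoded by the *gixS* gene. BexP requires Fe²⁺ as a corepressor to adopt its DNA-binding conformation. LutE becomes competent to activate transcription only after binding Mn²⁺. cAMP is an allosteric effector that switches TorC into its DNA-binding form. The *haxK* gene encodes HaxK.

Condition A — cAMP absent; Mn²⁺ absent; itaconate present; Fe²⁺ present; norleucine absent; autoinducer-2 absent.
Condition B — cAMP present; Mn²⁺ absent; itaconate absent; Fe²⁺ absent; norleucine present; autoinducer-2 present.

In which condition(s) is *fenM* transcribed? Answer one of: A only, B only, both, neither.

B only

Condition A:
cAMP is absent, so TorC is inactive.
Mn²⁺ is absent, so LutE is inactive.
Itaconate is present, so GixZ is active.
Required activator LutE is absent, so *haxK* is not transcribed.
So HaxK is not produced.
Fe²⁺ is present, so BexP is active.
Norleucine is absent, so SovT is inactive.
With repressor BexP bound, *gixS* is not transcribed.
So GixS is not produced.
With no repressor bound, *temP* is transcribed.
So TemP is produced and active.
Autoinducer-2 is absent, so GorK is active.
With repressor TemP bound, *fenM* is not transcribed.
→ *fenM* is OFF in A.
Condition B:
cAMP is present, so TorC is active.
Mn²⁺ is absent, so LutE is inactive.
Itaconate is absent, so GixZ is inactive.
Required activator LutE is absent, so *haxK* is not transcribed.
So HaxK is not produced.
Fe²⁺ is absent, so BexP is inactive.
Norleucine is present, so SovT is active.
No repressor is bound and SovT is active, so *gixS* is transcribed.
So GixS is produced and active.
With repressor GixS bound, *temP* is not transcribed.
So TemP is not produced.
Autoinducer-2 is present, so GorK is inactive.
No repressor is bound and TorC is active, so *fenM* is transcribed.
→ *fenM* is ON in B.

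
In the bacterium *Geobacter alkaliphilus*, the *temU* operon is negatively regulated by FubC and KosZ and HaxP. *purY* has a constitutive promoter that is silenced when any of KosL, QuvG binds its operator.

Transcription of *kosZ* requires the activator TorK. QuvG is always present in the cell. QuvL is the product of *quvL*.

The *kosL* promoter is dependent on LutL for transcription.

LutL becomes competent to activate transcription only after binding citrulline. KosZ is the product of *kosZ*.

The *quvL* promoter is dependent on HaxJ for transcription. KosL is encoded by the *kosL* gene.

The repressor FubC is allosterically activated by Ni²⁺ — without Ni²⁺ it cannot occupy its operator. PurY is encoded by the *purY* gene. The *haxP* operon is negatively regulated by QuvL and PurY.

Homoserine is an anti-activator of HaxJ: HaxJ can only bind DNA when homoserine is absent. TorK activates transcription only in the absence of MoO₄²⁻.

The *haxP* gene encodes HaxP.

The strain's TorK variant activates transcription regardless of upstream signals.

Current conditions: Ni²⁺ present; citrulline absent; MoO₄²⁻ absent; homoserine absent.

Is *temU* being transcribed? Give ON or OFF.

OFF

Ni²⁺ is present, so FubC is active.
TorK is constitutively active in this strain.
No repressor is bound and TorK is active, so *kosZ* is transcribed.
So KosZ is produced and active.
Homoserine is absent, so HaxJ is active.
No repressor is bound and HaxJ is active, so *quvL* is transcribed.
So QuvL is produced and active.
Citrulline is absent, so LutL is inactive.
Required activator LutL is absent, so *kosL* is not transcribed.
So KosL is not produced.
QuvG is produced constitutively and is active.
With repressor QuvG bound, *purY* is not transcribed.
So PurY is not produced.
With repressor QuvL bound, *haxP* is not transcribed.
So HaxP is not produced.
With repressor FubC bound, *temU* is not transcribed.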